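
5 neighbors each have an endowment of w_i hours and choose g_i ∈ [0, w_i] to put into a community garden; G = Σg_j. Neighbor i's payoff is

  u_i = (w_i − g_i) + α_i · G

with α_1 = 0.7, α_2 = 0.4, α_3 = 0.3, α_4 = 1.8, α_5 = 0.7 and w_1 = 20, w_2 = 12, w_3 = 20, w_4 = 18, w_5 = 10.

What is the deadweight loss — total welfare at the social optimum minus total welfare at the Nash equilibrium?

179.8

∂u_i/∂g_i = α_i − 1, so neighbor i contributes w_i if α_i > 1, else 0.
α_i > 1 for i ∈ {4}; NE contributions (0, 0, 0, 18, 0), G = 18.
W^NE = Σw_i − G^NE + (Σα_i)·G^NE = 80 + 2.9·18 = 132.2.
Planner: ∂(Σu_j)/∂g_i = Σα_j − 1 = 2.9 > 0, so everyone contributes w_i; G^SO = 80, W^SO = 80 + 2.9·80 = 312.
Deadweight loss = 179.8.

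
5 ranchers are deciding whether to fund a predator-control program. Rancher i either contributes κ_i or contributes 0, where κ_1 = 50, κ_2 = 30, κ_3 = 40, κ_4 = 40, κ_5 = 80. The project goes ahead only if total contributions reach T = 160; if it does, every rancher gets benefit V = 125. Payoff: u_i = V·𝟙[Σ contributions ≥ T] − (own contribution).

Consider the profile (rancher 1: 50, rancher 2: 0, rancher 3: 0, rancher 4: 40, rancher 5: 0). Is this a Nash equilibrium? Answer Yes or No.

No

Total = 90 < 160: not provided.
Rancher 1 (pledges 50, payoff -50): dropping to 0 → total 40, payoff 0. Profitable deviation.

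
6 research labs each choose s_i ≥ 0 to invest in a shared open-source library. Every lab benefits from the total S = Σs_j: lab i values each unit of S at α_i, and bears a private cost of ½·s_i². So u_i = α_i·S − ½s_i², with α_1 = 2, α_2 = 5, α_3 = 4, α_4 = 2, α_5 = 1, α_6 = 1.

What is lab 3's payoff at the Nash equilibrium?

52

Lab i's FOC: ∂u_i/∂s_i = α_i − s_i = 0, so s_i* = α_i.
NE contributions = (2, 5, 4, 2, 1, 1); S = 15.
u_3 = α_3·S − ½·(s_3)² = 4·15 − ½·4² = 52.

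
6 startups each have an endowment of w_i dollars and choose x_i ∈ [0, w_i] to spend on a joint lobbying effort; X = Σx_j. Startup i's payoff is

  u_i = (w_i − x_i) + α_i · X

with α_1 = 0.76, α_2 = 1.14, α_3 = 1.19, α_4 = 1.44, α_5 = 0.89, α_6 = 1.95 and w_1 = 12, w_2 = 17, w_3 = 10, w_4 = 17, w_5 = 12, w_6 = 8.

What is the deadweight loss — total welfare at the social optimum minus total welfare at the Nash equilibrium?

∂u_i/∂x_i = α_i − 1, so startup i contributes w_i if α_i > 1, else 0.
α_i > 1 for i ∈ {2, 3, 4, 6}; NE contributions (0, 17, 10, 17, 0, 8), X = 52.
W^NE = Σw_i − X^NE + (Σα_i)·X^NE = 76 + 6.37·52 = 407.24.
Planner: ∂(Σu_j)/∂x_i = Σα_j − 1 = 6.37 > 0, so everyone contributes w_i; X^SO = 76, W^SO = 76 + 6.37·76 = 560.12.
Deadweight loss = 152.88.

152.88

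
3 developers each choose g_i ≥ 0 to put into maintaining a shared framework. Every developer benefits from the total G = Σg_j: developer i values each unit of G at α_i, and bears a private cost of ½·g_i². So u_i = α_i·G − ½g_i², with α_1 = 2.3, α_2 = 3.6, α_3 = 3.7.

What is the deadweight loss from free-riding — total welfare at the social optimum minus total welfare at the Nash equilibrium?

62.05

Developer i's FOC: ∂u_i/∂g_i = α_i − g_i = 0, so g_i* = α_i.
NE contributions = (2.3, 3.6, 3.7); G = 9.6.
W^NE = (Σα)·G − ½Σα_i² = 9.6² − ½·31.94 = 76.19.
Planner sets g_i = Σα_j = 9.6 for every i, so G^SO = 3·9.6 = 28.8.
W^SO = (Σα)·G^SO − ½·3·(Σα)² = (3/2)·9.6² = 138.24.
Deadweight loss = W^SO − W^NE = 62.05.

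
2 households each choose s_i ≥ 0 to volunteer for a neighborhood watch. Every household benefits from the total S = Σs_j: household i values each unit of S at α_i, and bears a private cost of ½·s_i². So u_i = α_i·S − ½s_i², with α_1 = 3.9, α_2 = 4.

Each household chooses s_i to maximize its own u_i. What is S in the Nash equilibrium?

Household i's FOC: ∂u_i/∂s_i = α_i − s_i = 0, so s_i* = α_i.
NE contributions = (3.9, 4); S = 7.9.

7.9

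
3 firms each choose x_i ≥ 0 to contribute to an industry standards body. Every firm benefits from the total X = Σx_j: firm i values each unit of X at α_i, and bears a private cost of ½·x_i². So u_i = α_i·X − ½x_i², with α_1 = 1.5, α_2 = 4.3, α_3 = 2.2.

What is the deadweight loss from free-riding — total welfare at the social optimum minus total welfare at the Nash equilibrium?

Firm i's FOC: ∂u_i/∂x_i = α_i − x_i = 0, so x_i* = α_i.
NE contributions = (1.5, 4.3, 2.2); X = 8.
W^NE = (Σα)·X − ½Σα_i² = 8² − ½·25.58 = 51.21.
Planner sets x_i = Σα_j = 8 for every i, so X^SO = 3·8 = 24.
W^SO = (Σα)·X^SO − ½·3·(Σα)² = (3/2)·8² = 96.
Deadweight loss = W^SO − W^NE = 44.79.

44.79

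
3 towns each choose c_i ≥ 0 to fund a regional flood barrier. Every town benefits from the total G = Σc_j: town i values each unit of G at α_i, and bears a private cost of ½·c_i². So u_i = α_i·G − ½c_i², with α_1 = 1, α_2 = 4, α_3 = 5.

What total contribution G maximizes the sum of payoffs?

30

Planner FOC: ∂(Σu_j)/∂c_i = (Σα_j) − c_i = 0, so c_i^SO = Σα_j = 10 for every i; G^SO = 30.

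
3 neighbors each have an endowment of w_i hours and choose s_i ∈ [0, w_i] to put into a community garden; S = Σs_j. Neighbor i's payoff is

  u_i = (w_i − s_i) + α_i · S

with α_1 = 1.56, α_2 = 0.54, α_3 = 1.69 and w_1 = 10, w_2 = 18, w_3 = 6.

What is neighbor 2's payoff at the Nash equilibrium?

26.64

∂u_i/∂s_i = α_i − 1, so neighbor i contributes w_i if α_i > 1, else 0.
α_i > 1 for i ∈ {1, 3}; NE contributions (10, 0, 6), S = 16.
u_2 = (18 − 0) + 0.54·16 = 26.64.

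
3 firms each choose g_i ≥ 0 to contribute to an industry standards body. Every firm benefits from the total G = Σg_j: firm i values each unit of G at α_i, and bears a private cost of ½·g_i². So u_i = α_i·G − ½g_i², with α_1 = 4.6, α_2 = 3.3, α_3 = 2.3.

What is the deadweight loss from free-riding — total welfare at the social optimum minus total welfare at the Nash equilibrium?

Firm i's FOC: ∂u_i/∂g_i = α_i − g_i = 0, so g_i* = α_i.
NE contributions = (4.6, 3.3, 2.3); G = 10.2.
W^NE = (Σα)·G − ½Σα_i² = 10.2² − ½·37.34 = 85.37.
Planner sets g_i = Σα_j = 10.2 for every i, so G^SO = 3·10.2 = 30.6.
W^SO = (Σα)·G^SO − ½·3·(Σα)² = (3/2)·10.2² = 156.06.
Deadweight loss = W^SO − W^NE = 70.69.

70.69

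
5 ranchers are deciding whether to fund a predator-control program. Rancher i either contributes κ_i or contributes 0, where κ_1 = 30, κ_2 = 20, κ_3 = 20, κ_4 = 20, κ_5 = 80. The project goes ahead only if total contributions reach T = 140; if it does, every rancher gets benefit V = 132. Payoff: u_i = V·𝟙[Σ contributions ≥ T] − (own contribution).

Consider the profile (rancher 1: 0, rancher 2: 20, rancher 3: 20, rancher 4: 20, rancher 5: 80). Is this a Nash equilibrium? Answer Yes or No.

Yes

Total = 140 ≥ 140: provided.
Rancher 1 (pledges 0, payoff 132): pledging 30 → total 170, payoff 102. No gain.
Rancher 2 (pledges 20, payoff 112): dropping to 0 → total 120, payoff 0. No gain.
Rancher 3 (pledges 20, payoff 112): dropping to 0 → total 120, payoff 0. No gain.
Rancher 4 (pledges 20, payoff 112): dropping to 0 → total 120, payoff 0. No gain.
Rancher 5 (pledges 80, payoff 52): dropping to 0 → total 60, payoff 0. No gain.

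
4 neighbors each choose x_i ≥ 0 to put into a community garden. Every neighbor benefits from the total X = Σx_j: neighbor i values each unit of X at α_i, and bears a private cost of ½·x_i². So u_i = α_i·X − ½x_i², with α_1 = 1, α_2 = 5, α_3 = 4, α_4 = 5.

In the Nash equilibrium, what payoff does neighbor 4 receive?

62.5

Neighbor i's FOC: ∂u_i/∂x_i = α_i − x_i = 0, so x_i* = α_i.
NE contributions = (1, 5, 4, 5); X = 15.
u_4 = α_4·X − ½·(x_4)² = 5·15 − ½·5² = 62.5.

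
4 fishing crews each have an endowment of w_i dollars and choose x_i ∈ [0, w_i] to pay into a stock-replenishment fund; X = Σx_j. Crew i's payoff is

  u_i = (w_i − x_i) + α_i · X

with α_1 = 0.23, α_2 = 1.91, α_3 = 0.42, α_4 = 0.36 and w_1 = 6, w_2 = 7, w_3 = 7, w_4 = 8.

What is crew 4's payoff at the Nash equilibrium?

10.52

∂u_i/∂x_i = α_i − 1, so crew i contributes w_i if α_i > 1, else 0.
α_i > 1 for i ∈ {2}; NE contributions (0, 7, 0, 0), X = 7.
u_4 = (8 − 0) + 0.36·7 = 10.52.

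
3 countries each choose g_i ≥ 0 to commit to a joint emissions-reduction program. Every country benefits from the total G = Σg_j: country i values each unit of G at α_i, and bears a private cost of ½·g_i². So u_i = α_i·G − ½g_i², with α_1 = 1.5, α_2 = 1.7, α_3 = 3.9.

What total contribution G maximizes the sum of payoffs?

Planner FOC: ∂(Σu_j)/∂g_i = (Σα_j) − g_i = 0, so g_i^SO = Σα_j = 7.1 for every i; G^SO = 21.3.

21.3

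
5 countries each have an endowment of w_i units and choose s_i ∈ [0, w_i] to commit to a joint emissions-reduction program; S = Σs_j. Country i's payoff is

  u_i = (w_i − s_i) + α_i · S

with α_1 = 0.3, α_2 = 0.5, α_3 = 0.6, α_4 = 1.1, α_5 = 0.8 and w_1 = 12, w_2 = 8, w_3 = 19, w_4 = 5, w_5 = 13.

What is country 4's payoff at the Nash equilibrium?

∂u_i/∂s_i = α_i − 1, so country i contributes w_i if α_i > 1, else 0.
α_i > 1 for i ∈ {4}; NE contributions (0, 0, 0, 5, 0), S = 5.
u_4 = (5 − 5) + 1.1·5 = 5.5.

5.5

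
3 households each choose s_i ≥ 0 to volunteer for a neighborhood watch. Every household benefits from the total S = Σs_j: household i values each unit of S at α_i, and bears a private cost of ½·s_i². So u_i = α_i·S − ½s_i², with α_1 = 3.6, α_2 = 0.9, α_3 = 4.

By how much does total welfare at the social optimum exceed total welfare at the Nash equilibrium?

Household i's FOC: ∂u_i/∂s_i = α_i − s_i = 0, so s_i* = α_i.
NE contributions = (3.6, 0.9, 4); S = 8.5.
W^NE = (Σα)·S − ½Σα_i² = 8.5² − ½·29.77 = 57.365.
Planner sets s_i = Σα_j = 8.5 for every i, so S^SO = 3·8.5 = 25.5.
W^SO = (Σα)·S^SO − ½·3·(Σα)² = (3/2)·8.5² = 108.375.
Deadweight loss = W^SO − W^NE = 51.01.

51.01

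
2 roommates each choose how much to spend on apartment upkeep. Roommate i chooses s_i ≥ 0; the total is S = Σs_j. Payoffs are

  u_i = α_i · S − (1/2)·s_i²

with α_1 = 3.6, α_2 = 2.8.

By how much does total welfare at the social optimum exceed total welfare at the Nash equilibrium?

10.4

Roommate i's FOC: ∂u_i/∂s_i = α_i − s_i = 0, so s_i* = α_i.
NE contributions = (3.6, 2.8); S = 6.4.
W^NE = (Σα)·S − ½Σα_i² = 6.4² − ½·20.8 = 30.56.
Planner sets s_i = Σα_j = 6.4 for every i, so S^SO = 2·6.4 = 12.8.
W^SO = (Σα)·S^SO − ½·2·(Σα)² = (2/2)·6.4² = 40.96.
Deadweight loss = W^SO − W^NE = 10.4.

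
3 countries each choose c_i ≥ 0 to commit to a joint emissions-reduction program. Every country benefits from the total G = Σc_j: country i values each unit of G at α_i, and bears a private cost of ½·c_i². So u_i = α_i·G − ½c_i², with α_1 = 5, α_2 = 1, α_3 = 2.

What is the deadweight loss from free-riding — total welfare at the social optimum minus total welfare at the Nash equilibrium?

Country i's FOC: ∂u_i/∂c_i = α_i − c_i = 0, so c_i* = α_i.
NE contributions = (5, 1, 2); G = 8.
W^NE = (Σα)·G − ½Σα_i² = 8² − ½·30 = 49.
Planner sets c_i = Σα_j = 8 for every i, so G^SO = 3·8 = 24.
W^SO = (Σα)·G^SO − ½·3·(Σα)² = (3/2)·8² = 96.
Deadweight loss = W^SO − W^NE = 47.

47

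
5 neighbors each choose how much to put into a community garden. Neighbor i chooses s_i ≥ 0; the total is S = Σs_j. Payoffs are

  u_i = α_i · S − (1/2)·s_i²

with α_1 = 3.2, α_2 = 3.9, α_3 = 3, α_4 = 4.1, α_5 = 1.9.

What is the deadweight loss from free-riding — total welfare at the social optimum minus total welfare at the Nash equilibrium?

416.25

Neighbor i's FOC: ∂u_i/∂s_i = α_i − s_i = 0, so s_i* = α_i.
NE contributions = (3.2, 3.9, 3, 4.1, 1.9); S = 16.1.
W^NE = (Σα)·S − ½Σα_i² = 16.1² − ½·54.87 = 231.775.
Planner sets s_i = Σα_j = 16.1 for every i, so S^SO = 5·16.1 = 80.5.
W^SO = (Σα)·S^SO − ½·5·(Σα)² = (5/2)·16.1² = 648.025.
Deadweight loss = W^SO − W^NE = 416.25.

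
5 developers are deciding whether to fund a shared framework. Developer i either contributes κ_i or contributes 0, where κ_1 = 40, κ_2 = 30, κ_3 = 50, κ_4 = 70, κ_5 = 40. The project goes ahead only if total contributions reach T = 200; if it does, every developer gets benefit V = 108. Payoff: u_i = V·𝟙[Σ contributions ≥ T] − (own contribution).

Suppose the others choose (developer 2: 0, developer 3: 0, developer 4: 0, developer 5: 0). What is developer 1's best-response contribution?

Others' total = 0. Even contributing 40 gives 40 < 200: no benefit either way.
Best response: 0.

0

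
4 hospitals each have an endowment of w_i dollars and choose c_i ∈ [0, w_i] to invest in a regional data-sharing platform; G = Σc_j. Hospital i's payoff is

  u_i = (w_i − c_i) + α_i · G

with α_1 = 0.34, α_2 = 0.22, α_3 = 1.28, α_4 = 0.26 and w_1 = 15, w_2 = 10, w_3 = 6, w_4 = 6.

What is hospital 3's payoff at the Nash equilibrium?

∂u_i/∂c_i = α_i − 1, so hospital i contributes w_i if α_i > 1, else 0.
α_i > 1 for i ∈ {3}; NE contributions (0, 0, 6, 0), G = 6.
u_3 = (6 − 6) + 1.28·6 = 7.68.

7.68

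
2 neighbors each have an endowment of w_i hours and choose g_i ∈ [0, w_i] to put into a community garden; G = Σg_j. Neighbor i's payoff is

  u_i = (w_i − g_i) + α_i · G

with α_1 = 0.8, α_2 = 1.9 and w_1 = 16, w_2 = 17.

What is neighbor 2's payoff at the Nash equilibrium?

32.3

∂u_i/∂g_i = α_i − 1, so neighbor i contributes w_i if α_i > 1, else 0.
α_i > 1 for i ∈ {2}; NE contributions (0, 17), G = 17.
u_2 = (17 − 17) + 1.9·17 = 32.3.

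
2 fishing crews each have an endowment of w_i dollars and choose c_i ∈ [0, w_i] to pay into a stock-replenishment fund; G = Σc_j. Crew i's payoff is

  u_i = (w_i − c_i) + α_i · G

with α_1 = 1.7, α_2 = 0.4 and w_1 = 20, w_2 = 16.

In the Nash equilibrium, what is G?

20

∂u_i/∂c_i = α_i − 1, so crew i contributes w_i if α_i > 1, else 0.
α_i > 1 for i ∈ {1}; NE contributions (20, 0), G = 20.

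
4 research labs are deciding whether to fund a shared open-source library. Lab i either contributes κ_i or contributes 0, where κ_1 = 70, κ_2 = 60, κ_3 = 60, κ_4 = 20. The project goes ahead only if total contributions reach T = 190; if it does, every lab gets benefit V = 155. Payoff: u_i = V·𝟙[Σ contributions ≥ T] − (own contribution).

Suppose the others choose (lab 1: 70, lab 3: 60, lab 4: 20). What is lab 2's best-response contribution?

60

Others' total = 150. Contributing 60 brings total to 210 ≥ 190: gain V − κ_2 = 95.
Best response: 60.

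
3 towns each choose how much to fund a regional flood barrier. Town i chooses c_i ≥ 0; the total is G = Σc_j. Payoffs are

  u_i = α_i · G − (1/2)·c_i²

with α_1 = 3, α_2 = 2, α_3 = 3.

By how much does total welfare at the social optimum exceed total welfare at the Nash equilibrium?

Town i's FOC: ∂u_i/∂c_i = α_i − c_i = 0, so c_i* = α_i.
NE contributions = (3, 2, 3); G = 8.
W^NE = (Σα)·G − ½Σα_i² = 8² − ½·22 = 53.
Planner sets c_i = Σα_j = 8 for every i, so G^SO = 3·8 = 24.
W^SO = (Σα)·G^SO − ½·3·(Σα)² = (3/2)·8² = 96.
Deadweight loss = W^SO − W^NE = 43.

43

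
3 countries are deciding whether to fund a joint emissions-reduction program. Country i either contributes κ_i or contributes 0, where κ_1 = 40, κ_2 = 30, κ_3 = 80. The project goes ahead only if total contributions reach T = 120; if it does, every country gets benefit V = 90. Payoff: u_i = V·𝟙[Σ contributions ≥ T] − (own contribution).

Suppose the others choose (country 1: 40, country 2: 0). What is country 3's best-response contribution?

Others' total = 40. Contributing 80 brings total to 120 ≥ 120: gain V − κ_3 = 10.
Best response: 80.

80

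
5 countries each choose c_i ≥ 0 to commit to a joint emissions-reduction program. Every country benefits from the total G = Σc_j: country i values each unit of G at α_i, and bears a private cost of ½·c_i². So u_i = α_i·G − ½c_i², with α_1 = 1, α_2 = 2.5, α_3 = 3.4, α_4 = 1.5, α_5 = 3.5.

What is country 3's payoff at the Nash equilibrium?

34.68

Country i's FOC: ∂u_i/∂c_i = α_i − c_i = 0, so c_i* = α_i.
NE contributions = (1, 2.5, 3.4, 1.5, 3.5); G = 11.9.
u_3 = α_3·G − ½·(c_3)² = 3.4·11.9 − ½·3.4² = 34.68.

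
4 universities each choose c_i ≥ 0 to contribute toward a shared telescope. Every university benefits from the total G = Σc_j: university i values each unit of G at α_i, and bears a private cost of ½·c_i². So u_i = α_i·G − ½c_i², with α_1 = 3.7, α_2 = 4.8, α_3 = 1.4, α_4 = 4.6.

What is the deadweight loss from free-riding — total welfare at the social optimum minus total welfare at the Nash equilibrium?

University i's FOC: ∂u_i/∂c_i = α_i − c_i = 0, so c_i* = α_i.
NE contributions = (3.7, 4.8, 1.4, 4.6); G = 14.5.
W^NE = (Σα)·G − ½Σα_i² = 14.5² − ½·59.85 = 180.325.
Planner sets c_i = Σα_j = 14.5 for every i, so G^SO = 4·14.5 = 58.
W^SO = (Σα)·G^SO − ½·4·(Σα)² = (4/2)·14.5² = 420.5.
Deadweight loss = W^SO − W^NE = 240.175.

240.175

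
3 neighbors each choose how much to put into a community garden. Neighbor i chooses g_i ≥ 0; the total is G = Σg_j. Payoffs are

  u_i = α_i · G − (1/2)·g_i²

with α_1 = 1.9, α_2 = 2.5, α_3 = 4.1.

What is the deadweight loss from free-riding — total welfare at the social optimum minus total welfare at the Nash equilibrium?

Neighbor i's FOC: ∂u_i/∂g_i = α_i − g_i = 0, so g_i* = α_i.
NE contributions = (1.9, 2.5, 4.1); G = 8.5.
W^NE = (Σα)·G − ½Σα_i² = 8.5² − ½·26.67 = 58.915.
Planner sets g_i = Σα_j = 8.5 for every i, so G^SO = 3·8.5 = 25.5.
W^SO = (Σα)·G^SO − ½·3·(Σα)² = (3/2)·8.5² = 108.375.
Deadweight loss = W^SO − W^NE = 49.46.

49.46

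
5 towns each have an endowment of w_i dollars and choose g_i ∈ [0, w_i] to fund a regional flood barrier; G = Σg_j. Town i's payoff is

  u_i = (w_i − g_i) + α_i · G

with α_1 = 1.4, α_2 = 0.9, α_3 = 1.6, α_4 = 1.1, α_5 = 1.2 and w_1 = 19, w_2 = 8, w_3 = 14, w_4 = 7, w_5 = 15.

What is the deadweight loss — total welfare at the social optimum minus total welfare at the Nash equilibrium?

∂u_i/∂g_i = α_i − 1, so town i contributes w_i if α_i > 1, else 0.
α_i > 1 for i ∈ {1, 3, 4, 5}; NE contributions (19, 0, 14, 7, 15), G = 55.
W^NE = Σw_i − G^NE + (Σα_i)·G^NE = 63 + 5.2·55 = 349.
Planner: ∂(Σu_j)/∂g_i = Σα_j − 1 = 5.2 > 0, so everyone contributes w_i; G^SO = 63, W^SO = 63 + 5.2·63 = 390.6.
Deadweight loss = 41.6.

41.6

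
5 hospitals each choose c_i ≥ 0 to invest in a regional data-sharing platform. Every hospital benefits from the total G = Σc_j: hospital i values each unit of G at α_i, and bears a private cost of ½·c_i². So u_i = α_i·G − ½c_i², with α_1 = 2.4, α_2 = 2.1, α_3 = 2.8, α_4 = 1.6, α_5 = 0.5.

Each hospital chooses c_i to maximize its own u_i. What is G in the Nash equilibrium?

Hospital i's FOC: ∂u_i/∂c_i = α_i − c_i = 0, so c_i* = α_i.
NE contributions = (2.4, 2.1, 2.8, 1.6, 0.5); G = 9.4.

9.4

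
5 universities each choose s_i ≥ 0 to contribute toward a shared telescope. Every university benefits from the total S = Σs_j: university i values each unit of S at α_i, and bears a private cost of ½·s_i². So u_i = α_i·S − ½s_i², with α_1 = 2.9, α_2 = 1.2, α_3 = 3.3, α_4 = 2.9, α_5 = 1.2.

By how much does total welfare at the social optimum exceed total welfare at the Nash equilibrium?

University i's FOC: ∂u_i/∂s_i = α_i − s_i = 0, so s_i* = α_i.
NE contributions = (2.9, 1.2, 3.3, 2.9, 1.2); S = 11.5.
W^NE = (Σα)·S − ½Σα_i² = 11.5² − ½·30.59 = 116.955.
Planner sets s_i = Σα_j = 11.5 for every i, so S^SO = 5·11.5 = 57.5.
W^SO = (Σα)·S^SO − ½·5·(Σα)² = (5/2)·11.5² = 330.625.
Deadweight loss = W^SO − W^NE = 213.67.

213.67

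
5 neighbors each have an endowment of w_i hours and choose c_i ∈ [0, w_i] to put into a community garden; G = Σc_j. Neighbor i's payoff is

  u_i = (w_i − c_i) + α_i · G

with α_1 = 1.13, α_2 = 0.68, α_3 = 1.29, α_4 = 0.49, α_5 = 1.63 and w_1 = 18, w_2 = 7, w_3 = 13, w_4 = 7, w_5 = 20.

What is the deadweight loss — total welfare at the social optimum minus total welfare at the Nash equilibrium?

59.08

∂u_i/∂c_i = α_i − 1, so neighbor i contributes w_i if α_i > 1, else 0.
α_i > 1 for i ∈ {1, 3, 5}; NE contributions (18, 0, 13, 0, 20), G = 51.
W^NE = Σw_i − G^NE + (Σα_i)·G^NE = 65 + 4.22·51 = 280.22.
Planner: ∂(Σu_j)/∂c_i = Σα_j − 1 = 4.22 > 0, so everyone contributes w_i; G^SO = 65, W^SO = 65 + 4.22·65 = 339.3.
Deadweight loss = 59.08.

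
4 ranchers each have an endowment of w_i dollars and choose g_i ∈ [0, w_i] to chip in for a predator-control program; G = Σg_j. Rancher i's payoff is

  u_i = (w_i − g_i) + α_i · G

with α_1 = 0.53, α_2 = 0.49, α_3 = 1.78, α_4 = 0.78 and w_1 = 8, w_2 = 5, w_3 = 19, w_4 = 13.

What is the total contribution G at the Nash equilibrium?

19

∂u_i/∂g_i = α_i − 1, so rancher i contributes w_i if α_i > 1, else 0.
α_i > 1 for i ∈ {3}; NE contributions (0, 0, 19, 0), G = 19.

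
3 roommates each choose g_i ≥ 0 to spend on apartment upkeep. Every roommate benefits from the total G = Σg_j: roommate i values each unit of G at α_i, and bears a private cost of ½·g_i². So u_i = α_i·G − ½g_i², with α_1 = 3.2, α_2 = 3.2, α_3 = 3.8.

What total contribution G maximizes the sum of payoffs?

Planner FOC: ∂(Σu_j)/∂g_i = (Σα_j) − g_i = 0, so g_i^SO = Σα_j = 10.2 for every i; G^SO = 30.6.

30.6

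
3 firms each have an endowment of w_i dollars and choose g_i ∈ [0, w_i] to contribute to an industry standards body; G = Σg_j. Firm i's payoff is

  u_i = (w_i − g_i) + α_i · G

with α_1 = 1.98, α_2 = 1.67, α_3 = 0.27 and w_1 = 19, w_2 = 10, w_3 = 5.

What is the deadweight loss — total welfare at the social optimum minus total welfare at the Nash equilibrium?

14.6

∂u_i/∂g_i = α_i − 1, so firm i contributes w_i if α_i > 1, else 0.
α_i > 1 for i ∈ {1, 2}; NE contributions (19, 10, 0), G = 29.
W^NE = Σw_i − G^NE + (Σα_i)·G^NE = 34 + 2.92·29 = 118.68.
Planner: ∂(Σu_j)/∂g_i = Σα_j − 1 = 2.92 > 0, so everyone contributes w_i; G^SO = 34, W^SO = 34 + 2.92·34 = 133.28.
Deadweight loss = 14.6.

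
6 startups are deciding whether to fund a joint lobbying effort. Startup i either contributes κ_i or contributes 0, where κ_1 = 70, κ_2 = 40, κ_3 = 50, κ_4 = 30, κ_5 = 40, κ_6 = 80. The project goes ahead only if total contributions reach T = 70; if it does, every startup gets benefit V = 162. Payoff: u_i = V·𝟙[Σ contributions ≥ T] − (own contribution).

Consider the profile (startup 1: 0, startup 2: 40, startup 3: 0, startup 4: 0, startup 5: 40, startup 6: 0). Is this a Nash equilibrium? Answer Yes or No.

Total = 80 ≥ 70: provided.
Startup 1 (pledges 0, payoff 162): pledging 70 → total 150, payoff 92. No gain.
Startup 2 (pledges 40, payoff 122): dropping to 0 → total 40, payoff 0. No gain.
Startup 3 (pledges 0, payoff 162): pledging 50 → total 130, payoff 112. No gain.
Startup 4 (pledges 0, payoff 162): pledging 30 → total 110, payoff 132. No gain.
Startup 5 (pledges 40, payoff 122): dropping to 0 → total 40, payoff 0. No gain.
Startup 6 (pledges 0, payoff 162): pledging 80 → total 160, payoff 82. No gain.

Yes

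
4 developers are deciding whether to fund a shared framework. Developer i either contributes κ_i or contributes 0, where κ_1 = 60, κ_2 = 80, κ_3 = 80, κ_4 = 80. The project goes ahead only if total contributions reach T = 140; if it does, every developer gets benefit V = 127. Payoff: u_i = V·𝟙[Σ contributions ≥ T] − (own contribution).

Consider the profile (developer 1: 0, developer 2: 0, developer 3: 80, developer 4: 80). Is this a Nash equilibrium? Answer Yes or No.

Yes

Total = 160 ≥ 140: provided.
Developer 1 (pledges 0, payoff 127): pledging 60 → total 220, payoff 67. No gain.
Developer 2 (pledges 0, payoff 127): pledging 80 → total 240, payoff 47. No gain.
Developer 3 (pledges 80, payoff 47): dropping to 0 → total 80, payoff 0. No gain.
Developer 4 (pledges 80, payoff 47): dropping to 0 → total 80, payoff 0. No gain.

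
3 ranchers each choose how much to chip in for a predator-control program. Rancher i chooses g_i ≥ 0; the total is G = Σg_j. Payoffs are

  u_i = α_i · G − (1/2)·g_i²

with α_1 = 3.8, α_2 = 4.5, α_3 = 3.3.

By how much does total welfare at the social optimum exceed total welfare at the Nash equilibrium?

Rancher i's FOC: ∂u_i/∂g_i = α_i − g_i = 0, so g_i* = α_i.
NE contributions = (3.8, 4.5, 3.3); G = 11.6.
W^NE = (Σα)·G − ½Σα_i² = 11.6² − ½·45.58 = 111.77.
Planner sets g_i = Σα_j = 11.6 for every i, so G^SO = 3·11.6 = 34.8.
W^SO = (Σα)·G^SO − ½·3·(Σα)² = (3/2)·11.6² = 201.84.
Deadweight loss = W^SO − W^NE = 90.07.

90.07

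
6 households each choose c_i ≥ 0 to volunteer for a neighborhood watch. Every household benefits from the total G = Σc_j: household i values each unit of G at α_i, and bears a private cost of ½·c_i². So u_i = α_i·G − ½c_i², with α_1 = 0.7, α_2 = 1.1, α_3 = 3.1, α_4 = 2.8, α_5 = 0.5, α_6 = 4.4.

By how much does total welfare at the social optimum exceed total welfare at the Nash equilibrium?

Household i's FOC: ∂u_i/∂c_i = α_i − c_i = 0, so c_i* = α_i.
NE contributions = (0.7, 1.1, 3.1, 2.8, 0.5, 4.4); G = 12.6.
W^NE = (Σα)·G − ½Σα_i² = 12.6² − ½·38.76 = 139.38.
Planner sets c_i = Σα_j = 12.6 for every i, so G^SO = 6·12.6 = 75.6.
W^SO = (Σα)·G^SO − ½·6·(Σα)² = (6/2)·12.6² = 476.28.
Deadweight loss = W^SO − W^NE = 336.9.

336.9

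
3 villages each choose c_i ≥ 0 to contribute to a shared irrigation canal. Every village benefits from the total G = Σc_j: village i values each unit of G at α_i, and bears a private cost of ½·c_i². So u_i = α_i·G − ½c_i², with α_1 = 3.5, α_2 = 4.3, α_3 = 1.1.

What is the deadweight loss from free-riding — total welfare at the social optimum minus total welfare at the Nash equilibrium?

Village i's FOC: ∂u_i/∂c_i = α_i − c_i = 0, so c_i* = α_i.
NE contributions = (3.5, 4.3, 1.1); G = 8.9.
W^NE = (Σα)·G − ½Σα_i² = 8.9² − ½·31.95 = 63.235.
Planner sets c_i = Σα_j = 8.9 for every i, so G^SO = 3·8.9 = 26.7.
W^SO = (Σα)·G^SO − ½·3·(Σα)² = (3/2)·8.9² = 118.815.
Deadweight loss = W^SO − W^NE = 55.58.

55.58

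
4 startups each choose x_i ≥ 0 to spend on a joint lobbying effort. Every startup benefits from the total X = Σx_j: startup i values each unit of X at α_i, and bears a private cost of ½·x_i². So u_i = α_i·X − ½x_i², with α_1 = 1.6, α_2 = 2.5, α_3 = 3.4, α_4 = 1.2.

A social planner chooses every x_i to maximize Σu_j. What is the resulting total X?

Planner FOC: ∂(Σu_j)/∂x_i = (Σα_j) − x_i = 0, so x_i^SO = Σα_j = 8.7 for every i; X^SO = 34.8.

34.8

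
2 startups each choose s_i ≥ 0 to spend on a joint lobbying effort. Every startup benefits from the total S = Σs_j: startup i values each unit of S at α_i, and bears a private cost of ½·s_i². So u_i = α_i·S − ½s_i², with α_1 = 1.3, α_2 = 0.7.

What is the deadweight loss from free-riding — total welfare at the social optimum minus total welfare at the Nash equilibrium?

1.09

Startup i's FOC: ∂u_i/∂s_i = α_i − s_i = 0, so s_i* = α_i.
NE contributions = (1.3, 0.7); S = 2.
W^NE = (Σα)·S − ½Σα_i² = 2² − ½·2.18 = 2.91.
Planner sets s_i = Σα_j = 2 for every i, so S^SO = 2·2 = 4.
W^SO = (Σα)·S^SO − ½·2·(Σα)² = (2/2)·2² = 4.
Deadweight loss = W^SO − W^NE = 1.09.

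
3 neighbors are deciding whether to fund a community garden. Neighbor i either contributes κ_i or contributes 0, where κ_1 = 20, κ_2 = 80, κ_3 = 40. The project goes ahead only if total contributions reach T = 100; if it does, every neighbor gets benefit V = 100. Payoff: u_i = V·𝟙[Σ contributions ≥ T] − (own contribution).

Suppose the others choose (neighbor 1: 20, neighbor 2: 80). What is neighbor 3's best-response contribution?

Others' total = 100 ≥ 100; contributing adds cost 40 for no extra benefit.
Best response: 0.

0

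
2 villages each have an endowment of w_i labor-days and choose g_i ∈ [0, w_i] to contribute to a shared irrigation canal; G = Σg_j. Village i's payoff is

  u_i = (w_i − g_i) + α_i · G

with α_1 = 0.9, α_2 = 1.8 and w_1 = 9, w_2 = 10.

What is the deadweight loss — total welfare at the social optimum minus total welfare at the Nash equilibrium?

15.3

∂u_i/∂g_i = α_i − 1, so village i contributes w_i if α_i > 1, else 0.
α_i > 1 for i ∈ {2}; NE contributions (0, 10), G = 10.
W^NE = Σw_i − G^NE + (Σα_i)·G^NE = 19 + 1.7·10 = 36.
Planner: ∂(Σu_j)/∂g_i = Σα_j − 1 = 1.7 > 0, so everyone contributes w_i; G^SO = 19, W^SO = 19 + 1.7·19 = 51.3.
Deadweight loss = 15.3.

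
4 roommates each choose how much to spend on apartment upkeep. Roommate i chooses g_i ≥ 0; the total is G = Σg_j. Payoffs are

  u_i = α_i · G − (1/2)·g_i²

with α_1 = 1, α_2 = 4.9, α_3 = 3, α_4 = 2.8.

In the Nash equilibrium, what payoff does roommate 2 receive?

45.325

Roommate i's FOC: ∂u_i/∂g_i = α_i − g_i = 0, so g_i* = α_i.
NE contributions = (1, 4.9, 3, 2.8); G = 11.7.
u_2 = α_2·G − ½·(g_2)² = 4.9·11.7 − ½·4.9² = 45.325.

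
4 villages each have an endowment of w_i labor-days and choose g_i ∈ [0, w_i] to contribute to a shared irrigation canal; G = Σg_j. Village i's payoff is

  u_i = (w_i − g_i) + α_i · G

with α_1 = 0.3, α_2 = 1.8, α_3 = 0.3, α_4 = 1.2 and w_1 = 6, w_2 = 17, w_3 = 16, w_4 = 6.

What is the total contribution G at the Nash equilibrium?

∂u_i/∂g_i = α_i − 1, so village i contributes w_i if α_i > 1, else 0.
α_i > 1 for i ∈ {2, 4}; NE contributions (0, 17, 0, 6), G = 23.

23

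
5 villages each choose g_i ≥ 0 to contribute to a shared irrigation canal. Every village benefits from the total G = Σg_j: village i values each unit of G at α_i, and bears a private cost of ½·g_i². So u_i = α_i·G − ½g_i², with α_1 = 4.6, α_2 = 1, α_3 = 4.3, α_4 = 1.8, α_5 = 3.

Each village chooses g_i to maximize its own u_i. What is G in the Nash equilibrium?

14.7

Village i's FOC: ∂u_i/∂g_i = α_i − g_i = 0, so g_i* = α_i.
NE contributions = (4.6, 1, 4.3, 1.8, 3); G = 14.7.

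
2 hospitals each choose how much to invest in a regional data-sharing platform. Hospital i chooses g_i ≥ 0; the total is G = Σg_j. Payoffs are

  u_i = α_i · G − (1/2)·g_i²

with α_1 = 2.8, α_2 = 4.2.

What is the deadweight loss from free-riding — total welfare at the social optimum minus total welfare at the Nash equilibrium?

Hospital i's FOC: ∂u_i/∂g_i = α_i − g_i = 0, so g_i* = α_i.
NE contributions = (2.8, 4.2); G = 7.
W^NE = (Σα)·G − ½Σα_i² = 7² − ½·25.48 = 36.26.
Planner sets g_i = Σα_j = 7 for every i, so G^SO = 2·7 = 14.
W^SO = (Σα)·G^SO − ½·2·(Σα)² = (2/2)·7² = 49.
Deadweight loss = W^SO − W^NE = 12.74.

12.74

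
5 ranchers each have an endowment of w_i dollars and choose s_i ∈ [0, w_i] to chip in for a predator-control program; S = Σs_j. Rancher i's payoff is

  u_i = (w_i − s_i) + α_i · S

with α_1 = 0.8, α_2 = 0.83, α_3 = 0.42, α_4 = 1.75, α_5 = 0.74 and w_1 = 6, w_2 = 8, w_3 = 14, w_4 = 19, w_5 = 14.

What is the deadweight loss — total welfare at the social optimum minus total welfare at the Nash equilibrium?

∂u_i/∂s_i = α_i − 1, so rancher i contributes w_i if α_i > 1, else 0.
α_i > 1 for i ∈ {4}; NE contributions (0, 0, 0, 19, 0), S = 19.
W^NE = Σw_i − S^NE + (Σα_i)·S^NE = 61 + 3.54·19 = 128.26.
Planner: ∂(Σu_j)/∂s_i = Σα_j − 1 = 3.54 > 0, so everyone contributes w_i; S^SO = 61, W^SO = 61 + 3.54·61 = 276.94.
Deadweight loss = 148.68.

148.68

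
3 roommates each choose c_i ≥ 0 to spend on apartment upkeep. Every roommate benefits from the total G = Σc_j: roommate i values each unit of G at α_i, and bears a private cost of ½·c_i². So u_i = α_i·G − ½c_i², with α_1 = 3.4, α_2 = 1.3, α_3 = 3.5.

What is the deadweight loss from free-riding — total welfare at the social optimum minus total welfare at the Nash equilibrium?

Roommate i's FOC: ∂u_i/∂c_i = α_i − c_i = 0, so c_i* = α_i.
NE contributions = (3.4, 1.3, 3.5); G = 8.2.
W^NE = (Σα)·G − ½Σα_i² = 8.2² − ½·25.5 = 54.49.
Planner sets c_i = Σα_j = 8.2 for every i, so G^SO = 3·8.2 = 24.6.
W^SO = (Σα)·G^SO − ½·3·(Σα)² = (3/2)·8.2² = 100.86.
Deadweight loss = W^SO − W^NE = 46.37.

46.37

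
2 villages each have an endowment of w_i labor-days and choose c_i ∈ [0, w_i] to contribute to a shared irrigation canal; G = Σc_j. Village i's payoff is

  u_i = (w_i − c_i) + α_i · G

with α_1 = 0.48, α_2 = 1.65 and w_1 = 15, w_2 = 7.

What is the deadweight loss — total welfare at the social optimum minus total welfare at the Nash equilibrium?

∂u_i/∂c_i = α_i − 1, so village i contributes w_i if α_i > 1, else 0.
α_i > 1 for i ∈ {2}; NE contributions (0, 7), G = 7.
W^NE = Σw_i − G^NE + (Σα_i)·G^NE = 22 + 1.13·7 = 29.91.
Planner: ∂(Σu_j)/∂c_i = Σα_j − 1 = 1.13 > 0, so everyone contributes w_i; G^SO = 22, W^SO = 22 + 1.13·22 = 46.86.
Deadweight loss = 16.95.

16.95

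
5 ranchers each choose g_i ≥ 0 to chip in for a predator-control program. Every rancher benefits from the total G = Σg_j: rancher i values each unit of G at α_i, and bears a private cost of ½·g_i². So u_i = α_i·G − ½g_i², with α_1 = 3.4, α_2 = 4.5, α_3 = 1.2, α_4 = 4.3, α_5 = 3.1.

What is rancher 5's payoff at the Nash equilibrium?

Rancher i's FOC: ∂u_i/∂g_i = α_i − g_i = 0, so g_i* = α_i.
NE contributions = (3.4, 4.5, 1.2, 4.3, 3.1); G = 16.5.
u_5 = α_5·G − ½·(g_5)² = 3.1·16.5 − ½·3.1² = 46.345.

46.345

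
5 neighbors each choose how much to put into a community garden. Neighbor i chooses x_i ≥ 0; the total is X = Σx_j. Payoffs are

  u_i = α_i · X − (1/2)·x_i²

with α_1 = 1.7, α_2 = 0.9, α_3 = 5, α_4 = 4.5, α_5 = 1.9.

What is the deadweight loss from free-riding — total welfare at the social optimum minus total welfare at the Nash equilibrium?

Neighbor i's FOC: ∂u_i/∂x_i = α_i − x_i = 0, so x_i* = α_i.
NE contributions = (1.7, 0.9, 5, 4.5, 1.9); X = 14.
W^NE = (Σα)·X − ½Σα_i² = 14² − ½·52.56 = 169.72.
Planner sets x_i = Σα_j = 14 for every i, so X^SO = 5·14 = 70.
W^SO = (Σα)·X^SO − ½·5·(Σα)² = (5/2)·14² = 490.
Deadweight loss = W^SO − W^NE = 320.28.

320.28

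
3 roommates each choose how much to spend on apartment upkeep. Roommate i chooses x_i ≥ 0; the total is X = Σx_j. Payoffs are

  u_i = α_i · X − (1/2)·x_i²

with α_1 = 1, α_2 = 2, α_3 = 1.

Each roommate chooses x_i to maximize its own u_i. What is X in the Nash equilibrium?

Roommate i's FOC: ∂u_i/∂x_i = α_i − x_i = 0, so x_i* = α_i.
NE contributions = (1, 2, 1); X = 4.

4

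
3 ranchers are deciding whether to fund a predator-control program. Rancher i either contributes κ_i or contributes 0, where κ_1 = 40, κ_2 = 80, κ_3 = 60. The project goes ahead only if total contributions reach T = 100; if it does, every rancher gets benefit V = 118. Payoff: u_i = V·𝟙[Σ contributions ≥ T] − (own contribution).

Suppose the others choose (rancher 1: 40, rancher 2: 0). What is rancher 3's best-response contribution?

60

Others' total = 40. Contributing 60 brings total to 100 ≥ 100: gain V − κ_3 = 58.
Best response: 60.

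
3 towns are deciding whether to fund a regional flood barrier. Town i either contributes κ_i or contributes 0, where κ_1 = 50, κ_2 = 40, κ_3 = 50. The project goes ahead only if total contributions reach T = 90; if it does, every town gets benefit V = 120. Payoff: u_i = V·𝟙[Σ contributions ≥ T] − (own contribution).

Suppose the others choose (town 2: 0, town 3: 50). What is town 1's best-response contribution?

50

Others' total = 50. Contributing 50 brings total to 100 ≥ 90: gain V − κ_1 = 70.
Best response: 50.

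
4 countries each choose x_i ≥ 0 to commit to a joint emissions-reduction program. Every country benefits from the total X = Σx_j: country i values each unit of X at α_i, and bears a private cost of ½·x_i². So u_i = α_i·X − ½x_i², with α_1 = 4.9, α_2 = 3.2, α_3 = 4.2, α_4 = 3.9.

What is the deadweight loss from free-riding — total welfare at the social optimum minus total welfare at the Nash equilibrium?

Country i's FOC: ∂u_i/∂x_i = α_i − x_i = 0, so x_i* = α_i.
NE contributions = (4.9, 3.2, 4.2, 3.9); X = 16.2.
W^NE = (Σα)·X − ½Σα_i² = 16.2² − ½·67.1 = 228.89.
Planner sets x_i = Σα_j = 16.2 for every i, so X^SO = 4·16.2 = 64.8.
W^SO = (Σα)·X^SO − ½·4·(Σα)² = (4/2)·16.2² = 524.88.
Deadweight loss = W^SO − W^NE = 295.99.

295.99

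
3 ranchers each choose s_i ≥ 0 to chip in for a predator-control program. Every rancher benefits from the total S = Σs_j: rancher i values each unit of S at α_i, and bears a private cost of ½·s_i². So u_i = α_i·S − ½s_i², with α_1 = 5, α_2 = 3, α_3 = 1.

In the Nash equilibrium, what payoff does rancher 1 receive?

32.5

Rancher i's FOC: ∂u_i/∂s_i = α_i − s_i = 0, so s_i* = α_i.
NE contributions = (5, 3, 1); S = 9.
u_1 = α_1·S − ½·(s_1)² = 5·9 − ½·5² = 32.5.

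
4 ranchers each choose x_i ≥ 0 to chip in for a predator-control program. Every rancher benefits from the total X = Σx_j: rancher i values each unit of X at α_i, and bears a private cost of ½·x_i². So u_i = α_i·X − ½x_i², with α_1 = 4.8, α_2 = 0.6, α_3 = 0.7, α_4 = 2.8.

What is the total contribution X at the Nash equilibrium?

8.9

Rancher i's FOC: ∂u_i/∂x_i = α_i − x_i = 0, so x_i* = α_i.
NE contributions = (4.8, 0.6, 0.7, 2.8); X = 8.9.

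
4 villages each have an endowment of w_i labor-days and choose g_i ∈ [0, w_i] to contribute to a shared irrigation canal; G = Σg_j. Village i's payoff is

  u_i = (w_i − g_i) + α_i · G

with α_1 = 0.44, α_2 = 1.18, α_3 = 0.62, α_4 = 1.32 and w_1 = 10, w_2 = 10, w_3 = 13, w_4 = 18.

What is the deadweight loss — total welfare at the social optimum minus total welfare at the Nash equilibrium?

∂u_i/∂g_i = α_i − 1, so village i contributes w_i if α_i > 1, else 0.
α_i > 1 for i ∈ {2, 4}; NE contributions (0, 10, 0, 18), G = 28.
W^NE = Σw_i − G^NE + (Σα_i)·G^NE = 51 + 2.56·28 = 122.68.
Planner: ∂(Σu_j)/∂g_i = Σα_j − 1 = 2.56 > 0, so everyone contributes w_i; G^SO = 51, W^SO = 51 + 2.56·51 = 181.56.
Deadweight loss = 58.88.

58.88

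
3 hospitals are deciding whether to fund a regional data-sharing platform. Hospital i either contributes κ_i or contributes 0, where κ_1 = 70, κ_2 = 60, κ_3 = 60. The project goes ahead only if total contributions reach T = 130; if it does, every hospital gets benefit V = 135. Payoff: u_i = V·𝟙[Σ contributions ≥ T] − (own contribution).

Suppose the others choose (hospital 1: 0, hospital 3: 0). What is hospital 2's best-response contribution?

Others' total = 0. Even contributing 60 gives 60 < 130: no benefit either way.
Best response: 0.

0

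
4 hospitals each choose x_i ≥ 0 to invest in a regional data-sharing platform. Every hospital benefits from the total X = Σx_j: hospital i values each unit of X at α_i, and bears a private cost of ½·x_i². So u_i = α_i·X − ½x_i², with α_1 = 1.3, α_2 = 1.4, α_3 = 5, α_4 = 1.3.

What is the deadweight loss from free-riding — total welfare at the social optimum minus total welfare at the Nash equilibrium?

96.17

Hospital i's FOC: ∂u_i/∂x_i = α_i − x_i = 0, so x_i* = α_i.
NE contributions = (1.3, 1.4, 5, 1.3); X = 9.
W^NE = (Σα)·X − ½Σα_i² = 9² − ½·30.34 = 65.83.
Planner sets x_i = Σα_j = 9 for every i, so X^SO = 4·9 = 36.
W^SO = (Σα)·X^SO − ½·4·(Σα)² = (4/2)·9² = 162.
Deadweight loss = W^SO − W^NE = 96.17.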